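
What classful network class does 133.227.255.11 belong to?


First octet: 133
Binary: 10000101
10xxxxxx -> Class B (128-191)
Class B, default mask 255.255.0.0 (/16)


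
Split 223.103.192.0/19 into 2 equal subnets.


New prefix = 19 + 1 = 20
Each subnet has 4096 addresses
  223.103.192.0/20
  223.103.208.0/20
Subnets: 223.103.192.0/20, 223.103.208.0/20


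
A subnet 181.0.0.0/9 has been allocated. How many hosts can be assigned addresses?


Host bits = 32 - 9 = 23
Total addresses = 2^23 = 8388608
Usable = total - 2 (network and broadcast)
Usable hosts: 8388606


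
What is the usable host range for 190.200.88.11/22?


Network: 190.200.88.0
Broadcast: 190.200.91.255
First usable = network + 1
Last usable = broadcast - 1
Range: 190.200.88.1 to 190.200.91.254


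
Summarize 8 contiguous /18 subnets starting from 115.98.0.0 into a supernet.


Original prefix: /18
Number of subnets: 8 = 2^3
New prefix = 18 - 3 = 15
Supernet: 115.98.0.0/15


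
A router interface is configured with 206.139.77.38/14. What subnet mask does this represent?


/14 means 14 network bits, 18 host bits
Binary: 11111111111111000000000000000000
Mask: 255.252.0.0


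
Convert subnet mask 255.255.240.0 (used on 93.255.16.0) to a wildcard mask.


Subnet mask: 255.255.240.0
Wildcard = 255.255.255.255 - subnet mask
255 - 255 = 0
255 - 255 = 0
255 - 240 = 15
255 - 0 = 255
Wildcard: 0.0.15.255


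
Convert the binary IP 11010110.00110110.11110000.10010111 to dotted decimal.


11010110 = 214
00110110 = 54
11110000 = 240
10010111 = 151
IP: 214.54.240.151


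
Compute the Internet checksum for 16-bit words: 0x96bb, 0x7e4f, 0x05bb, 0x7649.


Sum all words (with carry folding):
+ 0x96bb = 0x96bb
+ 0x7e4f = 0x150b
+ 0x05bb = 0x1ac6
+ 0x7649 = 0x910f
One's complement: ~0x910f
Checksum = 0x6ef0


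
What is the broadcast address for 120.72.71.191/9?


Network: 120.0.0.0/9
Host bits = 23
Set all host bits to 1:
Broadcast: 120.127.255.255


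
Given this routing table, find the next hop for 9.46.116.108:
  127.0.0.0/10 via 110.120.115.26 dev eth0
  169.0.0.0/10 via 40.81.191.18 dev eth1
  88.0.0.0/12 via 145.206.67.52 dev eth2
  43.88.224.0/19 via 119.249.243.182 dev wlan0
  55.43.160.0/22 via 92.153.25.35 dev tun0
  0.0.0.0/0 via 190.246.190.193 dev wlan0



Longest prefix match for 9.46.116.108:
  /10 127.0.0.0: no
  /10 169.0.0.0: no
  /12 88.0.0.0: no
  /19 43.88.224.0: no
  /22 55.43.160.0: no
  /0 0.0.0.0: MATCH
Selected: next-hop 190.246.190.193 via wlan0 (matched /0)


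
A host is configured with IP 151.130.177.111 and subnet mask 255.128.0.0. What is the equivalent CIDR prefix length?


Binary: 11111111.10000000.00000000.00000000
Count leading 1s
Prefix: /9


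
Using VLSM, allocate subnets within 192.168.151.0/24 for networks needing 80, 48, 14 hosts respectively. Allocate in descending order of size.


80 hosts -> /25 (126 usable): 192.168.151.0/25
48 hosts -> /26 (62 usable): 192.168.151.128/26
14 hosts -> /28 (14 usable): 192.168.151.192/28
Allocation: 192.168.151.0/25 (80 hosts, 126 usable); 192.168.151.128/26 (48 hosts, 62 usable); 192.168.151.192/28 (14 hosts, 14 usable)


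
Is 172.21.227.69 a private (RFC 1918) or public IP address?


RFC 1918 private ranges:
  10.0.0.0/8 (10.0.0.0 - 10.255.255.255)
  172.16.0.0/12 (172.16.0.0 - 172.31.255.255)
  192.168.0.0/16 (192.168.0.0 - 192.168.255.255)
Private (in 172.16.0.0/12)


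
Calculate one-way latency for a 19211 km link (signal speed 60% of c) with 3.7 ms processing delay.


Speed = 0.6 * 3e5 km/s = 180000 km/s
Propagation delay = 19211 / 180000 = 0.1067 s = 106.7278 ms
Processing delay = 3.7 ms
Total one-way latency = 110.4278 ms


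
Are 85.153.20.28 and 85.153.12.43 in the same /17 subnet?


Mask: 255.255.128.0
85.153.20.28 AND mask = 85.153.0.0
85.153.12.43 AND mask = 85.153.0.0
Yes, same subnet (85.153.0.0)


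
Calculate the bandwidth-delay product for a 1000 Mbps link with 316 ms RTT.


BDP = bandwidth * RTT
= 1000 Mbps * 316 ms
= 1000 * 1e6 * 316 / 1000 bits
= 316000000 bits
= 39500000 bytes
= 38574.2188 KB
BDP = 316000000 bits (39500000 bytes)


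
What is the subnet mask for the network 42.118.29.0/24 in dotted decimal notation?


/24 means 24 network bits, 8 host bits
Binary: 11111111111111111111111100000000
Mask: 255.255.255.0


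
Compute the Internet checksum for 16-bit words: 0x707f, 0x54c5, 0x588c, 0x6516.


Sum all words (with carry folding):
+ 0x707f = 0x707f
+ 0x54c5 = 0xc544
+ 0x588c = 0x1dd1
+ 0x6516 = 0x82e7
One's complement: ~0x82e7
Checksum = 0x7d18


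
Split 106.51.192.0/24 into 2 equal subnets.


New prefix = 24 + 1 = 25
Each subnet has 128 addresses
  106.51.192.0/25
  106.51.192.128/25
Subnets: 106.51.192.0/25, 106.51.192.128/25


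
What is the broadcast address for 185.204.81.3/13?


Network: 185.200.0.0/13
Host bits = 19
Set all host bits to 1:
Broadcast: 185.207.255.255


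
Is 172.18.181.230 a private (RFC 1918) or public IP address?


RFC 1918 private ranges:
  10.0.0.0/8 (10.0.0.0 - 10.255.255.255)
  172.16.0.0/12 (172.16.0.0 - 172.31.255.255)
  192.168.0.0/16 (192.168.0.0 - 192.168.255.255)
Private (in 172.16.0.0/12)


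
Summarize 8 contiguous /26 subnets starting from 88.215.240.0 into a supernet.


Original prefix: /26
Number of subnets: 8 = 2^3
New prefix = 26 - 3 = 23
Supernet: 88.215.240.0/23


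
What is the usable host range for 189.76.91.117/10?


Network: 189.64.0.0
Broadcast: 189.127.255.255
First usable = network + 1
Last usable = broadcast - 1
Range: 189.64.0.1 to 189.127.255.254


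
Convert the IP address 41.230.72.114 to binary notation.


41 = 00101001
230 = 11100110
72 = 01001000
114 = 01110010
Binary: 00101001.11100110.01001000.01110010


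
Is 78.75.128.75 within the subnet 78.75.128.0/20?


Subnet network: 78.75.128.0
Test IP AND mask: 78.75.128.0
Yes, 78.75.128.75 is in 78.75.128.0/20


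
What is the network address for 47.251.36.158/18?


IP:   00101111.11111011.00100100.10011110
Mask: 11111111.11111111.11000000.00000000
AND operation:
Net:  00101111.11111011.00000000.00000000
Network: 47.251.0.0/18


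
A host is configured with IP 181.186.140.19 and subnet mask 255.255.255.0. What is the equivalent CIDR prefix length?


Binary: 11111111.11111111.11111111.00000000
Count leading 1s
Prefix: /24


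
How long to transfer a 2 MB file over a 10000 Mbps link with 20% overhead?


Effective throughput = 10000 * (1 - 20/100) = 8000 Mbps
File size in Mb = 2 * 8 = 16 Mb
Time = 16 / 8000
Time = 0.002 seconds


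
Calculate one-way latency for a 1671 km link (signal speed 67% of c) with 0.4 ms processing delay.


Speed = 0.67 * 3e5 km/s = 201000 km/s
Propagation delay = 1671 / 201000 = 0.0083 s = 8.3134 ms
Processing delay = 0.4 ms
Total one-way latency = 8.7134 ms


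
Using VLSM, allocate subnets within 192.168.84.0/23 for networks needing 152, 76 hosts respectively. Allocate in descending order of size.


152 hosts -> /24 (254 usable): 192.168.84.0/24
76 hosts -> /25 (126 usable): 192.168.85.0/25
Allocation: 192.168.84.0/24 (152 hosts, 254 usable); 192.168.85.0/25 (76 hosts, 126 usable)


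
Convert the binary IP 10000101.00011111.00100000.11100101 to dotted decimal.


10000101 = 133
00011111 = 31
00100000 = 32
11100101 = 229
IP: 133.31.32.229


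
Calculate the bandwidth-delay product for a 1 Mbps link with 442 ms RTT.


BDP = bandwidth * RTT
= 1 Mbps * 442 ms
= 1 * 1e6 * 442 / 1000 bits
= 442000 bits
= 55250 bytes
= 53.9551 KB
BDP = 442000 bits (55250 bytes)


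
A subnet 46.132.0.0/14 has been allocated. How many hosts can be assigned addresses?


Host bits = 32 - 14 = 18
Total addresses = 2^18 = 262144
Usable = total - 2 (network and broadcast)
Usable hosts: 262142


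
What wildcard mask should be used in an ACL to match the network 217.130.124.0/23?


Subnet mask: 255.255.254.0
Wildcard = 255.255.255.255 - subnet mask
255 - 255 = 0
255 - 255 = 0
255 - 254 = 1
255 - 0 = 255
Wildcard: 0.0.1.255


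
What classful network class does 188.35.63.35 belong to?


First octet: 188
Binary: 10111100
10xxxxxx -> Class B (128-191)
Class B, default mask 255.255.0.0 (/16)


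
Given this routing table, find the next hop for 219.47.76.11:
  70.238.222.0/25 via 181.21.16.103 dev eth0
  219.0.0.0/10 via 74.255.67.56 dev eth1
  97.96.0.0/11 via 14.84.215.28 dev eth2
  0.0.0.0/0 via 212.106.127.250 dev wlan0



Longest prefix match for 219.47.76.11:
  /25 70.238.222.0: no
  /10 219.0.0.0: MATCH
  /11 97.96.0.0: no
  /0 0.0.0.0: MATCH
Selected: next-hop 74.255.67.56 via eth1 (matched /10)


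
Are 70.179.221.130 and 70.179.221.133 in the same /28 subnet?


Mask: 255.255.255.240
70.179.221.130 AND mask = 70.179.221.128
70.179.221.133 AND mask = 70.179.221.128
Yes, same subnet (70.179.221.128)


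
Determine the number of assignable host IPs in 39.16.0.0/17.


Host bits = 32 - 17 = 15
Total addresses = 2^15 = 32768
Usable = total - 2 (network and broadcast)
Usable hosts: 32766


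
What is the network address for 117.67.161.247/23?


IP:   01110101.01000011.10100001.11110111
Mask: 11111111.11111111.11111110.00000000
AND operation:
Net:  01110101.01000011.10100000.00000000
Network: 117.67.160.0/23


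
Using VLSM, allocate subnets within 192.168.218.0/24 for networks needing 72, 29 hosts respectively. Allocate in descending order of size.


72 hosts -> /25 (126 usable): 192.168.218.0/25
29 hosts -> /27 (30 usable): 192.168.218.128/27
Allocation: 192.168.218.0/25 (72 hosts, 126 usable); 192.168.218.128/27 (29 hosts, 30 usable)


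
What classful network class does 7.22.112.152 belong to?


First octet: 7
Binary: 00000111
0xxxxxxx -> Class A (1-126)
Class A, default mask 255.0.0.0 (/8)


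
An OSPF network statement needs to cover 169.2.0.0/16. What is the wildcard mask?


Subnet mask: 255.255.0.0
Wildcard = 255.255.255.255 - subnet mask
255 - 255 = 0
255 - 255 = 0
255 - 0 = 255
255 - 0 = 255
Wildcard: 0.0.255.255


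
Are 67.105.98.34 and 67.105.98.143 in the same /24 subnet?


Mask: 255.255.255.0
67.105.98.34 AND mask = 67.105.98.0
67.105.98.143 AND mask = 67.105.98.0
Yes, same subnet (67.105.98.0)


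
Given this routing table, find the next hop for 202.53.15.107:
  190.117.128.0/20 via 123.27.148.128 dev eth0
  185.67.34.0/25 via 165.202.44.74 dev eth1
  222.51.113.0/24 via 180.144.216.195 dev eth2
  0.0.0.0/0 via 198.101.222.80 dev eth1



Longest prefix match for 202.53.15.107:
  /20 190.117.128.0: no
  /25 185.67.34.0: no
  /24 222.51.113.0: no
  /0 0.0.0.0: MATCH
Selected: next-hop 198.101.222.80 via eth1 (matched /0)


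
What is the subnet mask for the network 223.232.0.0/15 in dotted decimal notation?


/15 means 15 network bits, 17 host bits
Binary: 11111111111111100000000000000000
Mask: 255.254.0.0


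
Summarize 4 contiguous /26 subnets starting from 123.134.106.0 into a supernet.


Original prefix: /26
Number of subnets: 4 = 2^2
New prefix = 26 - 2 = 24
Supernet: 123.134.106.0/24


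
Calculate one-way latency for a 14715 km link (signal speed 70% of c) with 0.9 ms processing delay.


Speed = 0.7 * 3e5 km/s = 210000 km/s
Propagation delay = 14715 / 210000 = 0.0701 s = 70.0714 ms
Processing delay = 0.9 ms
Total one-way latency = 70.9714 ms


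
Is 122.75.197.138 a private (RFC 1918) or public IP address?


RFC 1918 private ranges:
  10.0.0.0/8 (10.0.0.0 - 10.255.255.255)
  172.16.0.0/12 (172.16.0.0 - 172.31.255.255)
  192.168.0.0/16 (192.168.0.0 - 192.168.255.255)
Public (not in any RFC 1918 range)


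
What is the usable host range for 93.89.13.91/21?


Network: 93.89.8.0
Broadcast: 93.89.15.255
First usable = network + 1
Last usable = broadcast - 1
Range: 93.89.8.1 to 93.89.15.254


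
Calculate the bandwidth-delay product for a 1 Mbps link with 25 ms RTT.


BDP = bandwidth * RTT
= 1 Mbps * 25 ms
= 1 * 1e6 * 25 / 1000 bits
= 25000 bits
= 3125 bytes
= 3.0518 KB
BDP = 25000 bits (3125 bytes)


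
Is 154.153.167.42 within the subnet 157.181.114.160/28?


Subnet network: 157.181.114.160
Test IP AND mask: 154.153.167.32
No, 154.153.167.42 is not in 157.181.114.160/28


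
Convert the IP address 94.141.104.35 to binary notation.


94 = 01011110
141 = 10001101
104 = 01101000
35 = 00100011
Binary: 01011110.10001101.01101000.00100011


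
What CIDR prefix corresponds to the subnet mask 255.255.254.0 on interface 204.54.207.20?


Binary: 11111111.11111111.11111110.00000000
Count leading 1s
Prefix: /23


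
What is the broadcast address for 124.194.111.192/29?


Network: 124.194.111.192/29
Host bits = 3
Set all host bits to 1:
Broadcast: 124.194.111.199


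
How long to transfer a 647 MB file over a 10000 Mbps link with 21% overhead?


Effective throughput = 10000 * (1 - 21/100) = 7900 Mbps
File size in Mb = 647 * 8 = 5176 Mb
Time = 5176 / 7900
Time = 0.6552 seconds


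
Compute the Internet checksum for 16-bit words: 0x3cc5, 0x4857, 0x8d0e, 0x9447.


Sum all words (with carry folding):
+ 0x3cc5 = 0x3cc5
+ 0x4857 = 0x851c
+ 0x8d0e = 0x122b
+ 0x9447 = 0xa672
One's complement: ~0xa672
Checksum = 0x598d


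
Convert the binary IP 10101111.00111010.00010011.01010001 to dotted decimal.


10101111 = 175
00111010 = 58
00010011 = 19
01010001 = 81
IP: 175.58.19.81


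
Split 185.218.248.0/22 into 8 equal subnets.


New prefix = 22 + 3 = 25
Each subnet has 128 addresses
  185.218.248.0/25
  185.218.248.128/25
  185.218.249.0/25
  185.218.249.128/25
  185.218.250.0/25
  185.218.250.128/25
  185.218.251.0/25
  185.218.251.128/25
Subnets: 185.218.248.0/25, 185.218.248.128/25, 185.218.249.0/25, 185.218.249.128/25, 185.218.250.0/25, 185.218.250.128/25, 185.218.251.0/25, 185.218.251.128/25


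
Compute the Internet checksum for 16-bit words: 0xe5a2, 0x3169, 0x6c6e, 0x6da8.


Sum all words (with carry folding):
+ 0xe5a2 = 0xe5a2
+ 0x3169 = 0x170c
+ 0x6c6e = 0x837a
+ 0x6da8 = 0xf122
One's complement: ~0xf122
Checksum = 0x0edd


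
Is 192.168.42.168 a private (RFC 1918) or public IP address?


RFC 1918 private ranges:
  10.0.0.0/8 (10.0.0.0 - 10.255.255.255)
  172.16.0.0/12 (172.16.0.0 - 172.31.255.255)
  192.168.0.0/16 (192.168.0.0 - 192.168.255.255)
Private (in 192.168.0.0/16)


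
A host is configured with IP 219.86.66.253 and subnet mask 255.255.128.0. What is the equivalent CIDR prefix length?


Binary: 11111111.11111111.10000000.00000000
Count leading 1s
Prefix: /17


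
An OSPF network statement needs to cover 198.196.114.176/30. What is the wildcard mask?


Subnet mask: 255.255.255.252
Wildcard = 255.255.255.255 - subnet mask
255 - 255 = 0
255 - 255 = 0
255 - 255 = 0
255 - 252 = 3
Wildcard: 0.0.0.3


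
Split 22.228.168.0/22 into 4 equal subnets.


New prefix = 22 + 2 = 24
Each subnet has 256 addresses
  22.228.168.0/24
  22.228.169.0/24
  22.228.170.0/24
  22.228.171.0/24
Subnets: 22.228.168.0/24, 22.228.169.0/24, 22.228.170.0/24, 22.228.171.0/24


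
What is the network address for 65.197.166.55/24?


IP:   01000001.11000101.10100110.00110111
Mask: 11111111.11111111.11111111.00000000
AND operation:
Net:  01000001.11000101.10100110.00000000
Network: 65.197.166.0/24


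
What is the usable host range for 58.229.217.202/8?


Network: 58.0.0.0
Broadcast: 58.255.255.255
First usable = network + 1
Last usable = broadcast - 1
Range: 58.0.0.1 to 58.255.255.254


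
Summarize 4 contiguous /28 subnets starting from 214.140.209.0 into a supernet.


Original prefix: /28
Number of subnets: 4 = 2^2
New prefix = 28 - 2 = 26
Supernet: 214.140.209.0/26


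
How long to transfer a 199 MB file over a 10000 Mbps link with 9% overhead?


Effective throughput = 10000 * (1 - 9/100) = 9100 Mbps
File size in Mb = 199 * 8 = 1592 Mb
Time = 1592 / 9100
Time = 0.1749 seconds


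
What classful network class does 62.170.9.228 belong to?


First octet: 62
Binary: 00111110
0xxxxxxx -> Class A (1-126)
Class A, default mask 255.0.0.0 (/8)


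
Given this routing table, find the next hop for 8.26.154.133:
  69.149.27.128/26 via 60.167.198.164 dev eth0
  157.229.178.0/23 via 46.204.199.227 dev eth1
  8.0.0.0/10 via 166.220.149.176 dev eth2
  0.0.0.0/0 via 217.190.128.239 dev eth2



Longest prefix match for 8.26.154.133:
  /26 69.149.27.128: no
  /23 157.229.178.0: no
  /10 8.0.0.0: MATCH
  /0 0.0.0.0: MATCH
Selected: next-hop 166.220.149.176 via eth2 (matched /10)


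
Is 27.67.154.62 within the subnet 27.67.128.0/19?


Subnet network: 27.67.128.0
Test IP AND mask: 27.67.128.0
Yes, 27.67.154.62 is in 27.67.128.0/19


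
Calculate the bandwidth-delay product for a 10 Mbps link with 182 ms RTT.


BDP = bandwidth * RTT
= 10 Mbps * 182 ms
= 10 * 1e6 * 182 / 1000 bits
= 1820000 bits
= 227500 bytes
= 222.168 KB
BDP = 1820000 bits (227500 bytes)


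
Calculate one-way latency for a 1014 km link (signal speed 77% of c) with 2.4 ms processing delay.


Speed = 0.77 * 3e5 km/s = 231000 km/s
Propagation delay = 1014 / 231000 = 0.0044 s = 4.3896 ms
Processing delay = 2.4 ms
Total one-way latency = 6.7896 ms


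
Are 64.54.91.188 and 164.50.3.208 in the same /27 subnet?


Mask: 255.255.255.224
64.54.91.188 AND mask = 64.54.91.160
164.50.3.208 AND mask = 164.50.3.192
No, different subnets (64.54.91.160 vs 164.50.3.192)


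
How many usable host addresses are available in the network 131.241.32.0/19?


Host bits = 32 - 19 = 13
Total addresses = 2^13 = 8192
Usable = total - 2 (network and broadcast)
Usable hosts: 8190


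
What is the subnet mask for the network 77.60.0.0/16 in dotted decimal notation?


/16 means 16 network bits, 16 host bits
Binary: 11111111111111110000000000000000
Mask: 255.255.0.0


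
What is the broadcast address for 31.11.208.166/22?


Network: 31.11.208.0/22
Host bits = 10
Set all host bits to 1:
Broadcast: 31.11.211.255


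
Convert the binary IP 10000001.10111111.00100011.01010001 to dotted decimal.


10000001 = 129
10111111 = 191
00100011 = 35
01010001 = 81
IP: 129.191.35.81


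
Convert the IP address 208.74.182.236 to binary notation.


208 = 11010000
74 = 01001010
182 = 10110110
236 = 11101100
Binary: 11010000.01001010.10110110.11101100


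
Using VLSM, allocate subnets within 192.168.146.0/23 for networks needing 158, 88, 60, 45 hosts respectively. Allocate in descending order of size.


158 hosts -> /24 (254 usable): 192.168.146.0/24
88 hosts -> /25 (126 usable): 192.168.147.0/25
60 hosts -> /26 (62 usable): 192.168.147.128/26
45 hosts -> /26 (62 usable): 192.168.147.192/26
Allocation: 192.168.146.0/24 (158 hosts, 254 usable); 192.168.147.0/25 (88 hosts, 126 usable); 192.168.147.128/26 (60 hosts, 62 usable); 192.168.147.192/26 (45 hosts, 62 usable)


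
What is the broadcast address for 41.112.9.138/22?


Network: 41.112.8.0/22
Host bits = 10
Set all host bits to 1:
Broadcast: 41.112.11.255


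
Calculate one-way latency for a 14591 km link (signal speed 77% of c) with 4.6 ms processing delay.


Speed = 0.77 * 3e5 km/s = 231000 km/s
Propagation delay = 14591 / 231000 = 0.0632 s = 63.1645 ms
Processing delay = 4.6 ms
Total one-way latency = 67.7645 ms


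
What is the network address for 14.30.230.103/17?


IP:   00001110.00011110.11100110.01100111
Mask: 11111111.11111111.10000000.00000000
AND operation:
Net:  00001110.00011110.10000000.00000000
Network: 14.30.128.0/17


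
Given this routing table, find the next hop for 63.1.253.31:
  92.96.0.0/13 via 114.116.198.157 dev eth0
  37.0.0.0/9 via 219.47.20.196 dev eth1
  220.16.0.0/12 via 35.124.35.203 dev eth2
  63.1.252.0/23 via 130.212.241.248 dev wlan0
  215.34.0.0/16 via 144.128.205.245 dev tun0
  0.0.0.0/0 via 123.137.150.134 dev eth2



Longest prefix match for 63.1.253.31:
  /13 92.96.0.0: no
  /9 37.0.0.0: no
  /12 220.16.0.0: no
  /23 63.1.252.0: MATCH
  /16 215.34.0.0: no
  /0 0.0.0.0: MATCH
Selected: next-hop 130.212.241.248 via wlan0 (matched /23)


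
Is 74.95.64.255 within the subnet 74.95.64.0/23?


Subnet network: 74.95.64.0
Test IP AND mask: 74.95.64.0
Yes, 74.95.64.255 is in 74.95.64.0/23


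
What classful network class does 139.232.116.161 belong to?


First octet: 139
Binary: 10001011
10xxxxxx -> Class B (128-191)
Class B, default mask 255.255.0.0 (/16)


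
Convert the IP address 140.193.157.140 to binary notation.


140 = 10001100
193 = 11000001
157 = 10011101
140 = 10001100
Binary: 10001100.11000001.10011101.10001100


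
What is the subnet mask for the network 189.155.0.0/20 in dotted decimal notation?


/20 means 20 network bits, 12 host bits
Binary: 11111111111111111111000000000000
Mask: 255.255.240.0


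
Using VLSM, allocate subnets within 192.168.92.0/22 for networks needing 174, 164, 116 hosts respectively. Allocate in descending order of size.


174 hosts -> /24 (254 usable): 192.168.92.0/24
164 hosts -> /24 (254 usable): 192.168.93.0/24
116 hosts -> /25 (126 usable): 192.168.94.0/25
Allocation: 192.168.92.0/24 (174 hosts, 254 usable); 192.168.93.0/24 (164 hosts, 254 usable); 192.168.94.0/25 (116 hosts, 126 usable)


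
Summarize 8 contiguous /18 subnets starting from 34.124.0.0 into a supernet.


Original prefix: /18
Number of subnets: 8 = 2^3
New prefix = 18 - 3 = 15
Supernet: 34.124.0.0/15


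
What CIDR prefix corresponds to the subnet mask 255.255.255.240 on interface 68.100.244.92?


Binary: 11111111.11111111.11111111.11110000
Count leading 1s
Prefix: /28


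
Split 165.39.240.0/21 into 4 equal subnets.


New prefix = 21 + 2 = 23
Each subnet has 512 addresses
  165.39.240.0/23
  165.39.242.0/23
  165.39.244.0/23
  165.39.246.0/23
Subnets: 165.39.240.0/23, 165.39.242.0/23, 165.39.244.0/23, 165.39.246.0/23


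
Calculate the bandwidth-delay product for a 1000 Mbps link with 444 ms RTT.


BDP = bandwidth * RTT
= 1000 Mbps * 444 ms
= 1000 * 1e6 * 444 / 1000 bits
= 444000000 bits
= 55500000 bytes
= 54199.2188 KB
BDP = 444000000 bits (55500000 bytes)


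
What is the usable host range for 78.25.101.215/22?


Network: 78.25.100.0
Broadcast: 78.25.103.255
First usable = network + 1
Last usable = broadcast - 1
Range: 78.25.100.1 to 78.25.103.254


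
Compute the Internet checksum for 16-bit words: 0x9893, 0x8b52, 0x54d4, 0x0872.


Sum all words (with carry folding):
+ 0x9893 = 0x9893
+ 0x8b52 = 0x23e6
+ 0x54d4 = 0x78ba
+ 0x0872 = 0x812c
One's complement: ~0x812c
Checksum = 0x7ed3


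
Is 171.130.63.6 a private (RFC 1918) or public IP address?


RFC 1918 private ranges:
  10.0.0.0/8 (10.0.0.0 - 10.255.255.255)
  172.16.0.0/12 (172.16.0.0 - 172.31.255.255)
  192.168.0.0/16 (192.168.0.0 - 192.168.255.255)
Public (not in any RFC 1918 range)


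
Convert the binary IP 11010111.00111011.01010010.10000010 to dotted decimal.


11010111 = 215
00111011 = 59
01010010 = 82
10000010 = 130
IP: 215.59.82.130


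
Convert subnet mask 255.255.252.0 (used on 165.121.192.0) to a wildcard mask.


Subnet mask: 255.255.252.0
Wildcard = 255.255.255.255 - subnet mask
255 - 255 = 0
255 - 255 = 0
255 - 252 = 3
255 - 0 = 255
Wildcard: 0.0.3.255


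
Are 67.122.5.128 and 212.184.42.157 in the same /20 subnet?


Mask: 255.255.240.0
67.122.5.128 AND mask = 67.122.0.0
212.184.42.157 AND mask = 212.184.32.0
No, different subnets (67.122.0.0 vs 212.184.32.0)


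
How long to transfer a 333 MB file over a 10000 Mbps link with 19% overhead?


Effective throughput = 10000 * (1 - 19/100) = 8100.0 Mbps
File size in Mb = 333 * 8 = 2664 Mb
Time = 2664 / 8100.0
Time = 0.3289 seconds


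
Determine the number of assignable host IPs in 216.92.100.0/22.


Host bits = 32 - 22 = 10
Total addresses = 2^10 = 1024
Usable = total - 2 (network and broadcast)
Usable hosts: 1022


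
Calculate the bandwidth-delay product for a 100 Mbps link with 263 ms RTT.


BDP = bandwidth * RTT
= 100 Mbps * 263 ms
= 100 * 1e6 * 263 / 1000 bits
= 26300000 bits
= 3287500 bytes
= 3210.4492 KB
BDP = 26300000 bits (3287500 bytes)


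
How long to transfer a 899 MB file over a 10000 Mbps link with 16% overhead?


Effective throughput = 10000 * (1 - 16/100) = 8400 Mbps
File size in Mb = 899 * 8 = 7192 Mb
Time = 7192 / 8400
Time = 0.8562 seconds


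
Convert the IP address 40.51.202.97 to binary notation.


40 = 00101000
51 = 00110011
202 = 11001010
97 = 01100001
Binary: 00101000.00110011.11001010.01100001


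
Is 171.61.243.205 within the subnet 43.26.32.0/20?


Subnet network: 43.26.32.0
Test IP AND mask: 171.61.240.0
No, 171.61.243.205 is not in 43.26.32.0/20


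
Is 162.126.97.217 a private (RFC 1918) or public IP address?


RFC 1918 private ranges:
  10.0.0.0/8 (10.0.0.0 - 10.255.255.255)
  172.16.0.0/12 (172.16.0.0 - 172.31.255.255)
  192.168.0.0/16 (192.168.0.0 - 192.168.255.255)
Public (not in any RFC 1918 range)


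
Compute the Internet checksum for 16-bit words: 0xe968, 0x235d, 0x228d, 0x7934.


Sum all words (with carry folding):
+ 0xe968 = 0xe968
+ 0x235d = 0x0cc6
+ 0x228d = 0x2f53
+ 0x7934 = 0xa887
One's complement: ~0xa887
Checksum = 0x5778


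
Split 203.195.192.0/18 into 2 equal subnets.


New prefix = 18 + 1 = 19
Each subnet has 8192 addresses
  203.195.192.0/19
  203.195.224.0/19
Subnets: 203.195.192.0/19, 203.195.224.0/19


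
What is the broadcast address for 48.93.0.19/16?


Network: 48.93.0.0/16
Host bits = 16
Set all host bits to 1:
Broadcast: 48.93.255.255


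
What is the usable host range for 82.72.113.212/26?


Network: 82.72.113.192
Broadcast: 82.72.113.255
First usable = network + 1
Last usable = broadcast - 1
Range: 82.72.113.193 to 82.72.113.254


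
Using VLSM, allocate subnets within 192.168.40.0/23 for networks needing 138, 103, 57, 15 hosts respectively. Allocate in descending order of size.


138 hosts -> /24 (254 usable): 192.168.40.0/24
103 hosts -> /25 (126 usable): 192.168.41.0/25
57 hosts -> /26 (62 usable): 192.168.41.128/26
15 hosts -> /27 (30 usable): 192.168.41.192/27
Allocation: 192.168.40.0/24 (138 hosts, 254 usable); 192.168.41.0/25 (103 hosts, 126 usable); 192.168.41.128/26 (57 hosts, 62 usable); 192.168.41.192/27 (15 hosts, 30 usable)


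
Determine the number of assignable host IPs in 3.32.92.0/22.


Host bits = 32 - 22 = 10
Total addresses = 2^10 = 1024
Usable = total - 2 (network and broadcast)
Usable hosts: 1022


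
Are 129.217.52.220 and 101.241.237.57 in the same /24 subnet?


Mask: 255.255.255.0
129.217.52.220 AND mask = 129.217.52.0
101.241.237.57 AND mask = 101.241.237.0
No, different subnets (129.217.52.0 vs 101.241.237.0)


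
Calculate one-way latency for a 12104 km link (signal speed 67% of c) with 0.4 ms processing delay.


Speed = 0.67 * 3e5 km/s = 201000 km/s
Propagation delay = 12104 / 201000 = 0.0602 s = 60.2189 ms
Processing delay = 0.4 ms
Total one-way latency = 60.6189 ms


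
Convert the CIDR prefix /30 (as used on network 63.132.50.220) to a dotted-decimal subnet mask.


/30 means 30 network bits, 2 host bits
Binary: 11111111111111111111111111111100
Mask: 255.255.255.252


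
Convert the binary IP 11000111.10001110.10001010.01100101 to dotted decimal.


11000111 = 199
10001110 = 142
10001010 = 138
01100101 = 101
IP: 199.142.138.101


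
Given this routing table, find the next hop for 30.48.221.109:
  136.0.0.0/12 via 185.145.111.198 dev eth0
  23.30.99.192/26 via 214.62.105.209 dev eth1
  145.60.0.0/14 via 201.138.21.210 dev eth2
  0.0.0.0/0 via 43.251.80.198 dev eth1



Longest prefix match for 30.48.221.109:
  /12 136.0.0.0: no
  /26 23.30.99.192: no
  /14 145.60.0.0: no
  /0 0.0.0.0: MATCH
Selected: next-hop 43.251.80.198 via eth1 (matched /0)


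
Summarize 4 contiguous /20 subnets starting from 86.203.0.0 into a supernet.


Original prefix: /20
Number of subnets: 4 = 2^2
New prefix = 20 - 2 = 18
Supernet: 86.203.0.0/18


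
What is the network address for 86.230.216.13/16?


IP:   01010110.11100110.11011000.00001101
Mask: 11111111.11111111.00000000.00000000
AND operation:
Net:  01010110.11100110.00000000.00000000
Network: 86.230.0.0/16


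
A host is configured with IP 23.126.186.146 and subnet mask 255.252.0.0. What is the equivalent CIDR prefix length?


Binary: 11111111.11111100.00000000.00000000
Count leading 1s
Prefix: /14


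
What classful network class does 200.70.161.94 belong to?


First octet: 200
Binary: 11001000
110xxxxx -> Class C (192-223)
Class C, default mask 255.255.255.0 (/24)


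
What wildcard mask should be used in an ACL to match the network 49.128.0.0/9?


Subnet mask: 255.128.0.0
Wildcard = 255.255.255.255 - subnet mask
255 - 255 = 0
255 - 128 = 127
255 - 0 = 255
255 - 0 = 255
Wildcard: 0.127.255.255


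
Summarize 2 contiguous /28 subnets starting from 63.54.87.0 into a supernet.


Original prefix: /28
Number of subnets: 2 = 2^1
New prefix = 28 - 1 = 27
Supernet: 63.54.87.0/27


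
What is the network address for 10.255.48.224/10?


IP:   00001010.11111111.00110000.11100000
Mask: 11111111.11000000.00000000.00000000
AND operation:
Net:  00001010.11000000.00000000.00000000
Network: 10.192.0.0/10


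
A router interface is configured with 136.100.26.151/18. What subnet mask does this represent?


/18 means 18 network bits, 14 host bits
Binary: 11111111111111111100000000000000
Mask: 255.255.192.0


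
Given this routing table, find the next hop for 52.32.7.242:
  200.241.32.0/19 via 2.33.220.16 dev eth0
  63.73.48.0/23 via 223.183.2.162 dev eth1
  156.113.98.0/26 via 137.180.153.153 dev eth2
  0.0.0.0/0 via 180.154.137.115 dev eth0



Longest prefix match for 52.32.7.242:
  /19 200.241.32.0: no
  /23 63.73.48.0: no
  /26 156.113.98.0: no
  /0 0.0.0.0: MATCH
Selected: next-hop 180.154.137.115 via eth0 (matched /0)


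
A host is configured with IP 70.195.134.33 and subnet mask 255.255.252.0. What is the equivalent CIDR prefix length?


Binary: 11111111.11111111.11111100.00000000
Count leading 1s
Prefix: /22


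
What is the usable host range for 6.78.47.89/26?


Network: 6.78.47.64
Broadcast: 6.78.47.127
First usable = network + 1
Last usable = broadcast - 1
Range: 6.78.47.65 to 6.78.47.126


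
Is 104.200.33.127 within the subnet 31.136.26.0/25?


Subnet network: 31.136.26.0
Test IP AND mask: 104.200.33.0
No, 104.200.33.127 is not in 31.136.26.0/25


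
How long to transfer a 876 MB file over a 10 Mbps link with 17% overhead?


Effective throughput = 10 * (1 - 17/100) = 8.3 Mbps
File size in Mb = 876 * 8 = 7008 Mb
Time = 7008 / 8.3
Time = 844.3373 seconds


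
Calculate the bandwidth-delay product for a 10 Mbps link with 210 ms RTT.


BDP = bandwidth * RTT
= 10 Mbps * 210 ms
= 10 * 1e6 * 210 / 1000 bits
= 2100000 bits
= 262500 bytes
= 256.3477 KB
BDP = 2100000 bits (262500 bytes)


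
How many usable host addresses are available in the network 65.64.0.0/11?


Host bits = 32 - 11 = 21
Total addresses = 2^21 = 2097152
Usable = total - 2 (network and broadcast)
Usable hosts: 2097150


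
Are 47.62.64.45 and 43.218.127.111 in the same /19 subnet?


Mask: 255.255.224.0
47.62.64.45 AND mask = 47.62.64.0
43.218.127.111 AND mask = 43.218.96.0
No, different subnets (47.62.64.0 vs 43.218.96.0)


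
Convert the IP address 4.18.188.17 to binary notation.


4 = 00000100
18 = 00010010
188 = 10111100
17 = 00010001
Binary: 00000100.00010010.10111100.00010001


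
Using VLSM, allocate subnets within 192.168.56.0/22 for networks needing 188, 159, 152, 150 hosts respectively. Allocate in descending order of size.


188 hosts -> /24 (254 usable): 192.168.56.0/24
159 hosts -> /24 (254 usable): 192.168.57.0/24
152 hosts -> /24 (254 usable): 192.168.58.0/24
150 hosts -> /24 (254 usable): 192.168.59.0/24
Allocation: 192.168.56.0/24 (188 hosts, 254 usable); 192.168.57.0/24 (159 hosts, 254 usable); 192.168.58.0/24 (152 hosts, 254 usable); 192.168.59.0/24 (150 hosts, 254 usable)


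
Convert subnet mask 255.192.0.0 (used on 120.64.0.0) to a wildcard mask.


Subnet mask: 255.192.0.0
Wildcard = 255.255.255.255 - subnet mask
255 - 255 = 0
255 - 192 = 63
255 - 0 = 255
255 - 0 = 255
Wildcard: 0.63.255.255


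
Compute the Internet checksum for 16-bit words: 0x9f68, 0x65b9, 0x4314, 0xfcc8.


Sum all words (with carry folding):
+ 0x9f68 = 0x9f68
+ 0x65b9 = 0x0522
+ 0x4314 = 0x4836
+ 0xfcc8 = 0x44ff
One's complement: ~0x44ff
Checksum = 0xbb00


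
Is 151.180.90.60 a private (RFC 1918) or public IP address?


RFC 1918 private ranges:
  10.0.0.0/8 (10.0.0.0 - 10.255.255.255)
  172.16.0.0/12 (172.16.0.0 - 172.31.255.255)
  192.168.0.0/16 (192.168.0.0 - 192.168.255.255)
Public (not in any RFC 1918 range)


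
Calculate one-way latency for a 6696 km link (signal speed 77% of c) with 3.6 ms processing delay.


Speed = 0.77 * 3e5 km/s = 231000 km/s
Propagation delay = 6696 / 231000 = 0.029 s = 28.987 ms
Processing delay = 3.6 ms
Total one-way latency = 32.587 ms


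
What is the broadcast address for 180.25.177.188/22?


Network: 180.25.176.0/22
Host bits = 10
Set all host bits to 1:
Broadcast: 180.25.179.255


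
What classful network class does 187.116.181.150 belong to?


First octet: 187
Binary: 10111011
10xxxxxx -> Class B (128-191)
Class B, default mask 255.255.0.0 (/16)


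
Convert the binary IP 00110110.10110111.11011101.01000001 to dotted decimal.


00110110 = 54
10110111 = 183
11011101 = 221
01000001 = 65
IP: 54.183.221.65


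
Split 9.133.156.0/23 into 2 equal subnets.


New prefix = 23 + 1 = 24
Each subnet has 256 addresses
  9.133.156.0/24
  9.133.157.0/24
Subnets: 9.133.156.0/24, 9.133.157.0/24


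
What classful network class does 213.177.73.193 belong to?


First octet: 213
Binary: 11010101
110xxxxx -> Class C (192-223)
Class C, default mask 255.255.255.0 (/24)


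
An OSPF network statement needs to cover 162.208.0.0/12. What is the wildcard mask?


Subnet mask: 255.240.0.0
Wildcard = 255.255.255.255 - subnet mask
255 - 255 = 0
255 - 240 = 15
255 - 0 = 255
255 - 0 = 255
Wildcard: 0.15.255.255


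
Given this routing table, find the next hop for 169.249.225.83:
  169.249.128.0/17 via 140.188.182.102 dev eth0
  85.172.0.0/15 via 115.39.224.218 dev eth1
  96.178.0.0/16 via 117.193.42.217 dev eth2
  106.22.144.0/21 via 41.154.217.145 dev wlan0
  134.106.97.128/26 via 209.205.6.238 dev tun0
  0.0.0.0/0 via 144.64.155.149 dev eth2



Longest prefix match for 169.249.225.83:
  /17 169.249.128.0: MATCH
  /15 85.172.0.0: no
  /16 96.178.0.0: no
  /21 106.22.144.0: no
  /26 134.106.97.128: no
  /0 0.0.0.0: MATCH
Selected: next-hop 140.188.182.102 via eth0 (matched /17)


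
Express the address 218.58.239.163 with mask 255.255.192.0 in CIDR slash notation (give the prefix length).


Binary: 11111111.11111111.11000000.00000000
Count leading 1s
Prefix: /18


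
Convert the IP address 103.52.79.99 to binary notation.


103 = 01100111
52 = 00110100
79 = 01001111
99 = 01100011
Binary: 01100111.00110100.01001111.01100011


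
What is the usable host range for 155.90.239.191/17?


Network: 155.90.128.0
Broadcast: 155.90.255.255
First usable = network + 1
Last usable = broadcast - 1
Range: 155.90.128.1 to 155.90.255.254


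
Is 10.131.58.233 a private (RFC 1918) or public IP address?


RFC 1918 private ranges:
  10.0.0.0/8 (10.0.0.0 - 10.255.255.255)
  172.16.0.0/12 (172.16.0.0 - 172.31.255.255)
  192.168.0.0/16 (192.168.0.0 - 192.168.255.255)
Private (in 10.0.0.0/8)


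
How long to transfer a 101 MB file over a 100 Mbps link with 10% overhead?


Effective throughput = 100 * (1 - 10/100) = 90 Mbps
File size in Mb = 101 * 8 = 808 Mb
Time = 808 / 90
Time = 8.9778 seconds


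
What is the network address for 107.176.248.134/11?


IP:   01101011.10110000.11111000.10000110
Mask: 11111111.11100000.00000000.00000000
AND operation:
Net:  01101011.10100000.00000000.00000000
Network: 107.160.0.0/11


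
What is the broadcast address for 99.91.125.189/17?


Network: 99.91.0.0/17
Host bits = 15
Set all host bits to 1:
Broadcast: 99.91.127.255


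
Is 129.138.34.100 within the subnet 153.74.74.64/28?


Subnet network: 153.74.74.64
Test IP AND mask: 129.138.34.96
No, 129.138.34.100 is not in 153.74.74.64/28


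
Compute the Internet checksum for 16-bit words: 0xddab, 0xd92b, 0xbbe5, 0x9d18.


Sum all words (with carry folding):
+ 0xddab = 0xddab
+ 0xd92b = 0xb6d7
+ 0xbbe5 = 0x72bd
+ 0x9d18 = 0x0fd6
One's complement: ~0x0fd6
Checksum = 0xf029


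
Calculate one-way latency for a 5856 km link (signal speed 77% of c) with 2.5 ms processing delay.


Speed = 0.77 * 3e5 km/s = 231000 km/s
Propagation delay = 5856 / 231000 = 0.0254 s = 25.3506 ms
Processing delay = 2.5 ms
Total one-way latency = 27.8506 ms


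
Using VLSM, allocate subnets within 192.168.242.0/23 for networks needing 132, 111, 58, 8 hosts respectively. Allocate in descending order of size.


132 hosts -> /24 (254 usable): 192.168.242.0/24
111 hosts -> /25 (126 usable): 192.168.243.0/25
58 hosts -> /26 (62 usable): 192.168.243.128/26
8 hosts -> /28 (14 usable): 192.168.243.192/28
Allocation: 192.168.242.0/24 (132 hosts, 254 usable); 192.168.243.0/25 (111 hosts, 126 usable); 192.168.243.128/26 (58 hosts, 62 usable); 192.168.243.192/28 (8 hosts, 14 usable)


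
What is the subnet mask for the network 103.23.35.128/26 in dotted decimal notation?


/26 means 26 network bits, 6 host bits
Binary: 11111111111111111111111111000000
Mask: 255.255.255.192


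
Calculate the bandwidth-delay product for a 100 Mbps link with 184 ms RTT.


BDP = bandwidth * RTT
= 100 Mbps * 184 ms
= 100 * 1e6 * 184 / 1000 bits
= 18400000 bits
= 2300000 bytes
= 2246.0938 KB
BDP = 18400000 bits (2300000 bytes)


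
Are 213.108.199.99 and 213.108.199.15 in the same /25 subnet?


Mask: 255.255.255.128
213.108.199.99 AND mask = 213.108.199.0
213.108.199.15 AND mask = 213.108.199.0
Yes, same subnet (213.108.199.0)


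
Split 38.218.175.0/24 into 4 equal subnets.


New prefix = 24 + 2 = 26
Each subnet has 64 addresses
  38.218.175.0/26
  38.218.175.64/26
  38.218.175.128/26
  38.218.175.192/26
Subnets: 38.218.175.0/26, 38.218.175.64/26, 38.218.175.128/26, 38.218.175.192/26


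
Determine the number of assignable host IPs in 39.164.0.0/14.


Host bits = 32 - 14 = 18
Total addresses = 2^18 = 262144
Usable = total - 2 (network and broadcast)
Usable hosts: 262142


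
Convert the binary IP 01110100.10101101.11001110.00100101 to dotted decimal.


01110100 = 116
10101101 = 173
11001110 = 206
00100101 = 37
IP: 116.173.206.37


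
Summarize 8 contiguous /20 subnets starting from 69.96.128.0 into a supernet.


Original prefix: /20
Number of subnets: 8 = 2^3
New prefix = 20 - 3 = 17
Supernet: 69.96.128.0/17


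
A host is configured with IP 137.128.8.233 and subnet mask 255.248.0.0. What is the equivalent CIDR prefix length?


Binary: 11111111.11111000.00000000.00000000
Count leading 1s
Prefix: /13


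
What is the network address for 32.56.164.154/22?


IP:   00100000.00111000.10100100.10011010
Mask: 11111111.11111111.11111100.00000000
AND operation:
Net:  00100000.00111000.10100100.00000000
Network: 32.56.164.0/22


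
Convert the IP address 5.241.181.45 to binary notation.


5 = 00000101
241 = 11110001
181 = 10110101
45 = 00101101
Binary: 00000101.11110001.10110101.00101101


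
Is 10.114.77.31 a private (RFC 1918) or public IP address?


RFC 1918 private ranges:
  10.0.0.0/8 (10.0.0.0 - 10.255.255.255)
  172.16.0.0/12 (172.16.0.0 - 172.31.255.255)
  192.168.0.0/16 (192.168.0.0 - 192.168.255.255)
Private (in 10.0.0.0/8)


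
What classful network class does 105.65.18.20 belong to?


First octet: 105
Binary: 01101001
0xxxxxxx -> Class A (1-126)
Class A, default mask 255.0.0.0 (/8)


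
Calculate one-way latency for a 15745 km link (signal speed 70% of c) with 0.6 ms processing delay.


Speed = 0.7 * 3e5 km/s = 210000 km/s
Propagation delay = 15745 / 210000 = 0.075 s = 74.9762 ms
Processing delay = 0.6 ms
Total one-way latency = 75.5762 ms
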